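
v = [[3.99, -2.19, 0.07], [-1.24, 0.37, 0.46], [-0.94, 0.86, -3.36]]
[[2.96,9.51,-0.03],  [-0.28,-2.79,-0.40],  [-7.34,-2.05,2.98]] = v @ [[1.37, 1.99, -0.04], [1.21, -0.72, -0.09], [2.11, -0.13, -0.90]]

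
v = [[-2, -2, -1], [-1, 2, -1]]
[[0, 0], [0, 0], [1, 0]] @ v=[[0, 0, 0], [0, 0, 0], [-2, -2, -1]]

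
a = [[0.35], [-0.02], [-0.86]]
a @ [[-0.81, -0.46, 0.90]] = [[-0.28, -0.16, 0.32],[0.02, 0.01, -0.02],[0.7, 0.4, -0.77]]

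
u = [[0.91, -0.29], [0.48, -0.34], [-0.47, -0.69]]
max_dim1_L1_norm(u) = 1.2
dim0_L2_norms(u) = [1.13, 0.82]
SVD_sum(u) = [[0.93,  -0.15], [0.52,  -0.09], [-0.35,  0.06]] + [[-0.02, -0.14], [-0.04, -0.25], [-0.12, -0.75]]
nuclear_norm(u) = 1.95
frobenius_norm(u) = 1.40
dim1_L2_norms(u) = [0.96, 0.59, 0.83]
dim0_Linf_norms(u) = [0.91, 0.69]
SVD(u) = [[-0.83,-0.17], [-0.46,-0.32], [0.31,-0.93]] @ diag([1.13860777489356, 0.811647913169212]) @ [[-0.99, 0.16], [0.16, 0.99]]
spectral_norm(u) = 1.14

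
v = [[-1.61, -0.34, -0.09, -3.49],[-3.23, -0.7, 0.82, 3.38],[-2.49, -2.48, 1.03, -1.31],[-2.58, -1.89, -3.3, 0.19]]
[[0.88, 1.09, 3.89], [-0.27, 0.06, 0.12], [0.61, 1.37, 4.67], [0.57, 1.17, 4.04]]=v@ [[-0.12, -0.18, -0.64], [-0.05, -0.29, -0.95], [-0.06, -0.06, -0.22], [-0.19, -0.20, -0.72]]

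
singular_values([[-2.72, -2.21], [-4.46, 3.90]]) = [5.97, 3.43]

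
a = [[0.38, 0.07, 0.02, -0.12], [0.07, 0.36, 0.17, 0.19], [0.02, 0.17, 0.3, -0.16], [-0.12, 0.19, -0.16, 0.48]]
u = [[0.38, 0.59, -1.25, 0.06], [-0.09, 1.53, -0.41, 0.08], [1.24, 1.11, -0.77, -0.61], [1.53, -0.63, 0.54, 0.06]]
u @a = [[0.15, 0.04, -0.28, 0.30], [0.06, 0.49, 0.12, 0.41], [0.61, 0.24, 0.08, -0.11], [0.54, -0.02, 0.08, -0.36]]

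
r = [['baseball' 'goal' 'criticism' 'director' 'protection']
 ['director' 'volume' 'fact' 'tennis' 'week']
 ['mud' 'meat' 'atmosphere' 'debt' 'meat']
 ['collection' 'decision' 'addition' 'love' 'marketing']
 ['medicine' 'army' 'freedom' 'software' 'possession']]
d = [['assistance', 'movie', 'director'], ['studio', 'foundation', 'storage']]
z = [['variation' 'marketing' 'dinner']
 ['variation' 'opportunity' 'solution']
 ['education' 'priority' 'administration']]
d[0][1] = 'movie'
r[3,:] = ['collection', 'decision', 'addition', 'love', 'marketing']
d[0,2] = 'director'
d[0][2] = 'director'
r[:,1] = ['goal', 'volume', 'meat', 'decision', 'army']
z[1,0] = 'variation'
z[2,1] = 'priority'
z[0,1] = 'marketing'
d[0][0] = 'assistance'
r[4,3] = 'software'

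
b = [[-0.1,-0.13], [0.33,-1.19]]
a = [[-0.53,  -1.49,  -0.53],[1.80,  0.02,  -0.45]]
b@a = [[-0.18, 0.15, 0.11], [-2.32, -0.52, 0.36]]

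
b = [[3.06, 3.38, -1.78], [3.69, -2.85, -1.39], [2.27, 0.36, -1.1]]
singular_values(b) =[5.87, 4.44, 0.01]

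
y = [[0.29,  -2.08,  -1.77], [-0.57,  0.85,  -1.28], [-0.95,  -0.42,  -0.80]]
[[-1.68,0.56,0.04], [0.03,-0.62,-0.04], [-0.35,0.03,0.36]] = y @ [[-0.15,-0.01,-0.39], [0.48,-0.44,-0.16], [0.36,0.2,0.1]]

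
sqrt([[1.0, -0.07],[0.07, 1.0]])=[[1.00, -0.03], [0.03, 1.00]]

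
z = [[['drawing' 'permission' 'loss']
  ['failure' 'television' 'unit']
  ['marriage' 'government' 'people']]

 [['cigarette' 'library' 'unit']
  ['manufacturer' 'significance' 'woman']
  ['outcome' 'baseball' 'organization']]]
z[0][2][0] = 'marriage'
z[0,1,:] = ['failure', 'television', 'unit']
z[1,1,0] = 'manufacturer'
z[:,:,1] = [['permission', 'television', 'government'], ['library', 'significance', 'baseball']]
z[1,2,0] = 'outcome'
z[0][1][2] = 'unit'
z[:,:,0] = [['drawing', 'failure', 'marriage'], ['cigarette', 'manufacturer', 'outcome']]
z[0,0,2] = 'loss'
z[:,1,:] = [['failure', 'television', 'unit'], ['manufacturer', 'significance', 'woman']]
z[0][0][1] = 'permission'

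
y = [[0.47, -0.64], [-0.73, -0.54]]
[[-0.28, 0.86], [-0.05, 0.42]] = y @ [[-0.17, 0.27], [0.32, -1.14]]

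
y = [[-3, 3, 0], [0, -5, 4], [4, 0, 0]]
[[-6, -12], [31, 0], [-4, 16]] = y @ [[-1, 4], [-3, 0], [4, 0]]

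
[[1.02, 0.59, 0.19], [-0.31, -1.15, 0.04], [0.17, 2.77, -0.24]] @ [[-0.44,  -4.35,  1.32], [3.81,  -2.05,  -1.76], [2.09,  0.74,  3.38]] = [[2.2, -5.51, 0.95], [-4.16, 3.74, 1.75], [9.98, -6.6, -5.46]]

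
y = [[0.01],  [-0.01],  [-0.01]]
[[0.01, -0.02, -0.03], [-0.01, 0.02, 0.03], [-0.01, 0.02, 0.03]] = y @[[0.66, -2.45, -2.55]]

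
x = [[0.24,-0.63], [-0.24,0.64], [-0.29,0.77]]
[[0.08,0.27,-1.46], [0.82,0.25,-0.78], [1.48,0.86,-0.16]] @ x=[[0.38, -1.0], [0.36, -0.96], [0.20, -0.51]]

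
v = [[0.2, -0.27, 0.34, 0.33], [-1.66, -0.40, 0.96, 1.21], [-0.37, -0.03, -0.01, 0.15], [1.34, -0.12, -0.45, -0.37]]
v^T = [[0.20,-1.66,-0.37,1.34], [-0.27,-0.40,-0.03,-0.12], [0.34,0.96,-0.01,-0.45], [0.33,1.21,0.15,-0.37]]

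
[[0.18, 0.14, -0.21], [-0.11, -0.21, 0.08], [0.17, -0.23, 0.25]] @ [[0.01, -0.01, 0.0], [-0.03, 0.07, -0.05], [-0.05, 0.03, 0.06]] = [[0.01,0.00,-0.02], [0.0,-0.01,0.02], [-0.00,-0.01,0.03]]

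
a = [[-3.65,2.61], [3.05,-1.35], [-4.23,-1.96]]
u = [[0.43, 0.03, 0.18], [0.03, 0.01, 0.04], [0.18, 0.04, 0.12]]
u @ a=[[-2.24, 0.73], [-0.25, -0.01], [-1.04, 0.18]]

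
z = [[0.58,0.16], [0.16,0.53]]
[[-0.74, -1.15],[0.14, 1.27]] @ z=[[-0.61,-0.73],[0.28,0.70]]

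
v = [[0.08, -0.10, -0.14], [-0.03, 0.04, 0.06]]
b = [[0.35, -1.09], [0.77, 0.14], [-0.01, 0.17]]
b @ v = [[0.06,-0.08,-0.11], [0.06,-0.07,-0.10], [-0.01,0.01,0.01]]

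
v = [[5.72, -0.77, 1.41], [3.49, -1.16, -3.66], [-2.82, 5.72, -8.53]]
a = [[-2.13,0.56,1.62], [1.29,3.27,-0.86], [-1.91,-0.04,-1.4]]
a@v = [[-14.80, 10.26, -18.87], [21.22, -9.71, -2.81], [-7.12, -6.49, 9.4]]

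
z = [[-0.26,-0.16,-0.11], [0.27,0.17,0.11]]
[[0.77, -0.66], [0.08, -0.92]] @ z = [[-0.38, -0.24, -0.16],[-0.27, -0.17, -0.11]]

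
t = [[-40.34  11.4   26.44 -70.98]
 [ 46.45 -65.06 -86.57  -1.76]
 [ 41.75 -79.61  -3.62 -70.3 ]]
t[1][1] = -65.06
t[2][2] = -3.62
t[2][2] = -3.62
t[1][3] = -1.76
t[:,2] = [26.44, -86.57, -3.62]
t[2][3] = -70.3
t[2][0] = 41.75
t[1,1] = -65.06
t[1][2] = -86.57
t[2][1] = -79.61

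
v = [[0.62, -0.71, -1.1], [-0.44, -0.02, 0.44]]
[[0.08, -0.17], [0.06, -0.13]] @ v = [[0.12, -0.05, -0.16], [0.09, -0.04, -0.12]]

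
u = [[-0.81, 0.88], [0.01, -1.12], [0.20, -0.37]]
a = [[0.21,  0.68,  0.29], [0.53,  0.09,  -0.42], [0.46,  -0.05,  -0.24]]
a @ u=[[-0.11, -0.68], [-0.51, 0.52], [-0.42, 0.55]]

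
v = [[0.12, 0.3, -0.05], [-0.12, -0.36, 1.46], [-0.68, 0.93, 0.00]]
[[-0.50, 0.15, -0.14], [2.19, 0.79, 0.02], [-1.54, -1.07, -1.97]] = v @[[0.15, 1.57, 1.44], [-1.55, -0.0, -1.07], [1.13, 0.67, -0.13]]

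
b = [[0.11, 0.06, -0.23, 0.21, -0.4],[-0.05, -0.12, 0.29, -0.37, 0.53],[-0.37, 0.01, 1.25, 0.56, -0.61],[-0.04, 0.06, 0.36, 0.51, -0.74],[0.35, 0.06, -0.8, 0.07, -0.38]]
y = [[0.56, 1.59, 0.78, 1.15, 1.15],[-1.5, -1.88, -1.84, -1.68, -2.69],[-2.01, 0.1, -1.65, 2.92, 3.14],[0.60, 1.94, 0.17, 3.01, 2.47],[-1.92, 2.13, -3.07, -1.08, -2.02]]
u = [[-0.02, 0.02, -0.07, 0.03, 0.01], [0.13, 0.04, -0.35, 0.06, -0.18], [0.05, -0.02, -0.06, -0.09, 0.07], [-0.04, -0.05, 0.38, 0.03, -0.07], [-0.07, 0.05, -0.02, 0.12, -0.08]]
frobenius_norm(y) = 9.63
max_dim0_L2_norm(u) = 0.53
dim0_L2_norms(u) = [0.16, 0.09, 0.53, 0.17, 0.22]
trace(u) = -0.09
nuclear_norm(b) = 3.27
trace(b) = 1.37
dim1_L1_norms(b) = [1.01, 1.36, 2.8, 1.71, 1.66]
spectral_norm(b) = 1.82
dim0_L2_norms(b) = [0.52, 0.16, 1.57, 0.87, 1.23]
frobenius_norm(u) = 0.62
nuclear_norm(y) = 16.80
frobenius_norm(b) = 2.24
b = y @ u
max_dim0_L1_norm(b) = 2.93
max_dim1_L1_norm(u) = 0.76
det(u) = 0.00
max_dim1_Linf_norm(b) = 1.25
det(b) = 0.00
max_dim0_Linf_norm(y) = 3.14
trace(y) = -1.98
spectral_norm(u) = 0.55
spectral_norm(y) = 7.47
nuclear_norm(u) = 0.96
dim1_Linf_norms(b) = [0.4, 0.53, 1.25, 0.74, 0.8]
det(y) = 23.25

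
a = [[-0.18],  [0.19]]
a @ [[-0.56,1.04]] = [[0.1, -0.19], [-0.11, 0.20]]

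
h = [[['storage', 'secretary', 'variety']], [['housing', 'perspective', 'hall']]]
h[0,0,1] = 'secretary'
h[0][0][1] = 'secretary'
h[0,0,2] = 'variety'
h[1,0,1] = 'perspective'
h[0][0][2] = 'variety'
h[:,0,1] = ['secretary', 'perspective']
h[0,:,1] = ['secretary']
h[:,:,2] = [['variety'], ['hall']]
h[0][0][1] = 'secretary'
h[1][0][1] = 'perspective'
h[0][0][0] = 'storage'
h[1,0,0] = 'housing'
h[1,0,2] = 'hall'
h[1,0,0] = 'housing'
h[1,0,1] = 'perspective'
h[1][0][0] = 'housing'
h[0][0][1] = 'secretary'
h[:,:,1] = [['secretary'], ['perspective']]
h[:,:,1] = [['secretary'], ['perspective']]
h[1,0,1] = 'perspective'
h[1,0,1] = 'perspective'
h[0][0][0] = 'storage'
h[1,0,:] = ['housing', 'perspective', 'hall']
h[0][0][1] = 'secretary'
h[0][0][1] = 'secretary'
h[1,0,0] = 'housing'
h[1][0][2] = 'hall'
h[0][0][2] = 'variety'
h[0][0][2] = 'variety'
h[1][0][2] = 'hall'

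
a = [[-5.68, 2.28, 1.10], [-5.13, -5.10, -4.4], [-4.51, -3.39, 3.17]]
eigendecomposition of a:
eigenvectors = [[(-0.09-0.52j), -0.09+0.52j, 0.01+0.00j], [(0.79+0j), (0.79-0j), (-0.41+0j)], [0.30-0.12j, (0.3+0.12j), 0.91+0.00j]]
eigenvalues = [(-6.14+4.03j), (-6.14-4.03j), (4.68+0j)]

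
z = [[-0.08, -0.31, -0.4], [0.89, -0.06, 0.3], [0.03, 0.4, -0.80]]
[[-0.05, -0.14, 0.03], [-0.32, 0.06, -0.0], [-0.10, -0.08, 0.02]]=z @ [[-0.40,0.01,0.01], [0.08,0.20,-0.04], [0.15,0.20,-0.04]]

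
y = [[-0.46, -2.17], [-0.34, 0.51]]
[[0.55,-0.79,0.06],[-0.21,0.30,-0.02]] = y @ [[0.18,  -0.26,  0.02], [-0.29,  0.42,  -0.03]]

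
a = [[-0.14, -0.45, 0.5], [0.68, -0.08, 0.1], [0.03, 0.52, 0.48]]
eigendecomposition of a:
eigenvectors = [[(0.67+0j), (0.67-0j), (0.31+0j)], [(-0.1-0.65j), (-0.1+0.65j), 0.38+0.00j], [-0.21+0.28j, (-0.21-0.28j), (0.87+0j)]]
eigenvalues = [(-0.23+0.65j), (-0.23-0.65j), (0.72+0j)]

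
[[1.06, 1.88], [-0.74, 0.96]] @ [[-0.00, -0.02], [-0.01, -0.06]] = [[-0.02, -0.13], [-0.01, -0.04]]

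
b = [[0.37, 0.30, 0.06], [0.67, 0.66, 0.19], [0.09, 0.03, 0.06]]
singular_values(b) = [1.08, 0.06, 0.05]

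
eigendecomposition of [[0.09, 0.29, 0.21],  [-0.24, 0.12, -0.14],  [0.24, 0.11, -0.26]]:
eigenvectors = [[0.07+0.65j, (0.07-0.65j), -0.44+0.00j], [(-0.69+0j), -0.69-0.00j, 0.04+0.00j], [0.08+0.32j, (0.08-0.32j), 0.90+0.00j]]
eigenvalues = [(0.16+0.29j), (0.16-0.29j), (-0.37+0j)]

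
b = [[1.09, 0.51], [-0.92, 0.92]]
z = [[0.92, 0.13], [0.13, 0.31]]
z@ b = [[0.88, 0.59], [-0.14, 0.35]]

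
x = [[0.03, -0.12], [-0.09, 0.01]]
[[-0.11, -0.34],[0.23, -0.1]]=x @ [[-2.55, 1.46], [0.32, 3.24]]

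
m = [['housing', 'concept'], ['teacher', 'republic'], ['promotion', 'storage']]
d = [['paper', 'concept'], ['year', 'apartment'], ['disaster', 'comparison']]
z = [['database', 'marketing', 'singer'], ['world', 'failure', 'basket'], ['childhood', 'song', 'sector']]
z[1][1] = 'failure'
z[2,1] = 'song'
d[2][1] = 'comparison'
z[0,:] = ['database', 'marketing', 'singer']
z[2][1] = 'song'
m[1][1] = 'republic'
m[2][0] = 'promotion'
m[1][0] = 'teacher'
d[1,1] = 'apartment'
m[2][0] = 'promotion'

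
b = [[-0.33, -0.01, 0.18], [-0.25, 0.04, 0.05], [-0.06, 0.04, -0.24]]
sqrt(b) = [[-0.3, -0.21, 1.71], [-0.39, 0.05, 1.18], [-0.3, -0.04, 0.56]]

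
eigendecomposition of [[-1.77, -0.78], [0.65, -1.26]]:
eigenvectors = [[0.74+0.00j, 0.74-0.00j], [(-0.24-0.63j), (-0.24+0.63j)]]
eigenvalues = [(-1.52+0.66j), (-1.52-0.66j)]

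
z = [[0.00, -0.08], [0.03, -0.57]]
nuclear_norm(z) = 0.58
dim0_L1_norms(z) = [0.03, 0.65]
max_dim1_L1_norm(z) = 0.6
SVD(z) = [[-0.14, -0.99], [-0.99, 0.14]] @ diag([0.5763528954923991, 0.0041641154556004995]) @ [[-0.05, 1.0], [1.0, 0.05]]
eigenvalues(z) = [-0.0, -0.57]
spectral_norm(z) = 0.58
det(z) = 0.00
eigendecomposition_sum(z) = [[-0.0, 0.0], [-0.00, 0.0]] + [[0.00,  -0.08], [0.03,  -0.57]]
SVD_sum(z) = [[0.0, -0.08],  [0.03, -0.57]] + [[-0.00, -0.00], [0.0, 0.00]]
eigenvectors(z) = [[1.0, 0.14], [0.05, 0.99]]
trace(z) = -0.57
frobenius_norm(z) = 0.58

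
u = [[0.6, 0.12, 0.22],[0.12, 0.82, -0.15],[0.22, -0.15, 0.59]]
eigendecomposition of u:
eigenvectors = [[-0.65, 0.76, -0.08], [0.35, 0.20, -0.92], [0.68, 0.62, 0.39]]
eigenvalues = [0.3, 0.81, 0.89]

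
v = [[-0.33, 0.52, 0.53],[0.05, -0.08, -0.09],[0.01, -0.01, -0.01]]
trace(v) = -0.42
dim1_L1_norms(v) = [1.38, 0.22, 0.03]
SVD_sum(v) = [[-0.33, 0.52, 0.53], [0.05, -0.08, -0.09], [0.01, -0.01, -0.01]] + [[-0.00, 0.0, -0.0], [-0.0, 0.00, -0.0], [0.0, -0.0, 0.0]] + [[0.00, 0.0, -0.00], [0.00, 0.00, -0.00], [0.00, 0.0, -0.00]]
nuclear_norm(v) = 0.83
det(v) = -0.00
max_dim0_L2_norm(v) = 0.54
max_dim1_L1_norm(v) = 1.38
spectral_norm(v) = 0.82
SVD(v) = [[-0.99, -0.14, 0.07],  [0.16, -0.94, 0.30],  [0.02, 0.30, 0.95]] @ diag([0.823070129943782, 0.0069012155363150675, 0.002816809977057803]) @ [[0.41, -0.64, -0.65], [0.53, -0.42, 0.74], [0.74, 0.65, -0.17]]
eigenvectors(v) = [[-0.99+0.00j, (-0.72+0j), (-0.72-0j)], [0.15+0.00j, -0.34-0.43j, -0.34+0.43j], [0.03+0.00j, -0.12+0.41j, -0.12-0.41j]]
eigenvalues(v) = [(-0.42+0j), 0.01j, -0.01j]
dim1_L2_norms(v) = [0.81, 0.13, 0.02]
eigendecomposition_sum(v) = [[-0.33+0.00j,(0.52-0j),0.54-0.00j], [0.05-0.00j,-0.08+0.00j,-0.08+0.00j], [0.01-0.00j,(-0.01+0j),(-0.01+0j)]] + [[0.00+0.00j, 0.00+0.00j, (-0+0.01j)], [-0.00+0.00j, (-0+0j), (-0+0j)], [0.00-0.00j, -0j, 0j]] + [[-0j, -0j, (-0-0.01j)], [(-0-0j), -0.00-0.00j, -0.00-0.00j], [0.00+0.00j, 0j, 0.00-0.00j]]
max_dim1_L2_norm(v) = 0.81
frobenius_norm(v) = 0.82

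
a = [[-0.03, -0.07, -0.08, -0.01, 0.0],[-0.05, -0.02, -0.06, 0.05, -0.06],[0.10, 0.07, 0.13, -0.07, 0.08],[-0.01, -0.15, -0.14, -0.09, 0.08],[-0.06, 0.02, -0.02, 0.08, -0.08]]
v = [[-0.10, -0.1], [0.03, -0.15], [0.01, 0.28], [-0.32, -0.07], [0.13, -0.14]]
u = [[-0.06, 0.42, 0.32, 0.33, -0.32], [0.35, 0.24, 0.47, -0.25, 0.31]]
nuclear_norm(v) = 0.73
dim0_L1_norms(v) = [0.59, 0.74]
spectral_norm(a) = 0.29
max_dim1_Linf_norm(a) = 0.15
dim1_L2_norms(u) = [0.7, 0.75]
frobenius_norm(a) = 0.38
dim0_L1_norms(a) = [0.25, 0.33, 0.43, 0.3, 0.3]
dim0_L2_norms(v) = [0.36, 0.37]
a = v @ u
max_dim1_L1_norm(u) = 1.62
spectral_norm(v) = 0.38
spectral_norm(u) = 0.77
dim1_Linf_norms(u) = [0.42, 0.47]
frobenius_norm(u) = 1.03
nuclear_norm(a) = 0.54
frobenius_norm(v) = 0.52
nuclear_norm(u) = 1.45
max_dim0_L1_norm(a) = 0.43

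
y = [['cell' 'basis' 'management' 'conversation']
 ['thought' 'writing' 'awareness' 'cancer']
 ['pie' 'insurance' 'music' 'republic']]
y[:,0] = ['cell', 'thought', 'pie']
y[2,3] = 'republic'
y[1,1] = 'writing'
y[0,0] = 'cell'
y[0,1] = 'basis'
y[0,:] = ['cell', 'basis', 'management', 'conversation']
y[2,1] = 'insurance'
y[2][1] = 'insurance'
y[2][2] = 'music'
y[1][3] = 'cancer'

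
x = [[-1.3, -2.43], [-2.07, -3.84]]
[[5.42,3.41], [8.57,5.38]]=x@ [[-0.06, 0.63], [-2.2, -1.74]]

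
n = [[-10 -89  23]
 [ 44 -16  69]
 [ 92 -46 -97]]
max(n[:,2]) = 69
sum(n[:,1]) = -151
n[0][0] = -10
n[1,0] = 44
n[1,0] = 44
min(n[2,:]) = -97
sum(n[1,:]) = 97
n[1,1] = -16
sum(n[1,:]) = 97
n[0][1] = -89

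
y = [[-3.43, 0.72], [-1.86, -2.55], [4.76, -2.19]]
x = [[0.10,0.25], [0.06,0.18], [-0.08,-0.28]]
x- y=[[3.53, -0.47], [1.92, 2.73], [-4.84, 1.91]]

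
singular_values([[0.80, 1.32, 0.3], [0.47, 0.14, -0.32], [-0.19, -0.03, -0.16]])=[1.61, 0.5, 0.2]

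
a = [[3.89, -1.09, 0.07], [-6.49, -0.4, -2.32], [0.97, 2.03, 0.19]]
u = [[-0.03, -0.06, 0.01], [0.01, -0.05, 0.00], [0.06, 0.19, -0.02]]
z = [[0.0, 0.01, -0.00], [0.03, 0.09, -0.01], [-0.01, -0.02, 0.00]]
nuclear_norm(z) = 0.11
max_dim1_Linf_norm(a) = 6.49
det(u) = 0.00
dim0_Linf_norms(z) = [0.03, 0.09, 0.01]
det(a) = 18.24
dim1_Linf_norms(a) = [3.89, 6.49, 2.03]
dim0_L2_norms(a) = [7.63, 2.34, 2.33]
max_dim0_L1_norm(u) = 0.3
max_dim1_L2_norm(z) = 0.1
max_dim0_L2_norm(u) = 0.21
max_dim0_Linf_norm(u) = 0.19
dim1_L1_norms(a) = [5.05, 9.21, 3.19]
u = a @ z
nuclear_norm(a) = 11.26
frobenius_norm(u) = 0.22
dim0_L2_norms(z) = [0.03, 0.09, 0.01]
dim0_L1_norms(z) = [0.04, 0.12, 0.01]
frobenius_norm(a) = 8.31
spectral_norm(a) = 7.90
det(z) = 0.00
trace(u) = -0.10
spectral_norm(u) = 0.22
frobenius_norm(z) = 0.10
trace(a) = 3.68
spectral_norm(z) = 0.10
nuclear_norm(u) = 0.24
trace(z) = 0.09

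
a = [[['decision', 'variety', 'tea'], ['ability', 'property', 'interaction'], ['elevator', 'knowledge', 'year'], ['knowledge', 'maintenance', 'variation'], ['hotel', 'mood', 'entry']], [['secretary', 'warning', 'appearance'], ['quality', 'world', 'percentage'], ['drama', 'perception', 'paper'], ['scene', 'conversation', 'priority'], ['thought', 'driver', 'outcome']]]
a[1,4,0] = 'thought'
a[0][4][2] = 'entry'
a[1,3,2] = 'priority'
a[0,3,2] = 'variation'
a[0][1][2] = 'interaction'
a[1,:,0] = ['secretary', 'quality', 'drama', 'scene', 'thought']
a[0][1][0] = 'ability'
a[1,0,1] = 'warning'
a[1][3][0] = 'scene'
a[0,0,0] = 'decision'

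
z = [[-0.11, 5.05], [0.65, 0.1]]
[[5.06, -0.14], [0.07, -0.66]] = z@[[-0.05, -1.0], [1.00, -0.05]]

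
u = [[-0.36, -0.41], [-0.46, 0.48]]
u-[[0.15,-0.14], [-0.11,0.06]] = [[-0.51, -0.27], [-0.35, 0.42]]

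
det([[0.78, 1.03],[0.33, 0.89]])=0.354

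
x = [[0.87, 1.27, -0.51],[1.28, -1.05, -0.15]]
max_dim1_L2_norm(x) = 1.66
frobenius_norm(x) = 2.32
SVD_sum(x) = [[-0.33, 0.84, -0.08], [0.52, -1.32, 0.12]] + [[1.20, 0.43, -0.43], [0.76, 0.27, -0.27]]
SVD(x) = [[-0.54, 0.84], [0.84, 0.54]] @ diag([1.6896225442695463, 1.5932594446279318]) @ [[0.36, -0.93, 0.09], [0.89, 0.32, -0.32]]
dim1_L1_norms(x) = [2.65, 2.48]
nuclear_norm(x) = 3.28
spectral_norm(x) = 1.69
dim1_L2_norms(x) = [1.62, 1.66]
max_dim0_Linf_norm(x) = 1.28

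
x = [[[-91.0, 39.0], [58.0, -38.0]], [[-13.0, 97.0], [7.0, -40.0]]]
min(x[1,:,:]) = -40.0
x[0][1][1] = -38.0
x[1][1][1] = -40.0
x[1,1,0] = 7.0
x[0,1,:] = [58.0, -38.0]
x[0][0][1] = 39.0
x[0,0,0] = -91.0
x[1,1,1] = -40.0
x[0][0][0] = -91.0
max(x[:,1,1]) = -38.0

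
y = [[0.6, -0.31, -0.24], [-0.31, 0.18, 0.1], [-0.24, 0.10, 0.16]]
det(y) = 0.00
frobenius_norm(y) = 0.86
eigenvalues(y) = [0.86, 0.01, 0.07]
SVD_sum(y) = [[0.6, -0.31, -0.25], [-0.31, 0.16, 0.13], [-0.25, 0.13, 0.10]] + [[0.0,-0.00,0.01], [-0.00,0.02,-0.03], [0.01,-0.03,0.06]] + [[0.0,0.00,0.0],[0.0,0.00,0.0],[0.00,0.0,0.0]]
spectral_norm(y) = 0.86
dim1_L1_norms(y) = [1.15, 0.59, 0.5]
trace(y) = 0.94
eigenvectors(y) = [[0.83,-0.54,0.12], [-0.43,-0.77,-0.48], [-0.35,-0.35,0.87]]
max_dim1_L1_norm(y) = 1.15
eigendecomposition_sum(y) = [[0.60, -0.31, -0.25], [-0.31, 0.16, 0.13], [-0.25, 0.13, 0.1]] + [[0.00, 0.0, 0.00],[0.00, 0.00, 0.00],[0.00, 0.0, 0.00]] + [[0.0,  -0.00,  0.01], [-0.00,  0.02,  -0.03], [0.01,  -0.03,  0.06]]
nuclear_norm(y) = 0.94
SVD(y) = [[-0.83, 0.12, 0.54], [0.43, -0.48, 0.77], [0.35, 0.87, 0.35]] @ diag([0.8602352990423541, 0.0731541592820713, 0.006610541675574294]) @ [[-0.83, 0.43, 0.35],  [0.12, -0.48, 0.87],  [0.54, 0.77, 0.35]]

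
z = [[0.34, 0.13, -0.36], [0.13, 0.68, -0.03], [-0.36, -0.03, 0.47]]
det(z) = 0.02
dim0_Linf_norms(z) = [0.36, 0.68, 0.47]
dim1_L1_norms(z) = [0.83, 0.84, 0.86]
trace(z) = 1.49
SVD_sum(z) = [[0.28, 0.27, -0.29], [0.27, 0.27, -0.28], [-0.29, -0.28, 0.30]] + [[0.05, -0.14, -0.09], [-0.14, 0.41, 0.26], [-0.09, 0.26, 0.16]] + [[0.02,-0.0,0.01], [-0.0,0.00,-0.0], [0.01,-0.00,0.01]]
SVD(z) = [[-0.57,0.28,0.77], [-0.56,-0.82,-0.13], [0.6,-0.51,0.62]] @ diag([0.8435843927633266, 0.6174345899979511, 0.028981017238722113]) @ [[-0.57, -0.56, 0.6], [0.28, -0.82, -0.51], [0.77, -0.13, 0.62]]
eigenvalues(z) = [0.03, 0.84, 0.62]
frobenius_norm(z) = 1.05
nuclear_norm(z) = 1.49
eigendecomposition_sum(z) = [[0.02, -0.00, 0.01], [-0.00, 0.00, -0.0], [0.01, -0.0, 0.01]] + [[0.28,0.27,-0.29], [0.27,0.27,-0.28], [-0.29,-0.28,0.30]] + [[0.05, -0.14, -0.09],[-0.14, 0.41, 0.26],[-0.09, 0.26, 0.16]]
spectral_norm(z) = 0.84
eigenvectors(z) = [[0.77, -0.57, -0.28], [-0.13, -0.56, 0.82], [0.62, 0.60, 0.51]]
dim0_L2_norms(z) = [0.51, 0.69, 0.59]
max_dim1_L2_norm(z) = 0.69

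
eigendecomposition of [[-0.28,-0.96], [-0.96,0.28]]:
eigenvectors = [[-0.8, 0.6], [-0.6, -0.8]]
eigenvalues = [-1.0, 1.0]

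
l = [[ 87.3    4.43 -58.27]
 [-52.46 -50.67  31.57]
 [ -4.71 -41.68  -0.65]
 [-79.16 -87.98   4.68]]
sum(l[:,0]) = -49.03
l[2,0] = -4.71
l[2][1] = -41.68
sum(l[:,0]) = -49.03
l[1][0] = -52.46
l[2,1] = -41.68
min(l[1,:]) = -52.46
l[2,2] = -0.65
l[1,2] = 31.57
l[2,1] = -41.68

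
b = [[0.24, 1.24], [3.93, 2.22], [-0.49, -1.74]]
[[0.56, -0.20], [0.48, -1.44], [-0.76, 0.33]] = b @ [[-0.15, -0.31], [0.48, -0.10]]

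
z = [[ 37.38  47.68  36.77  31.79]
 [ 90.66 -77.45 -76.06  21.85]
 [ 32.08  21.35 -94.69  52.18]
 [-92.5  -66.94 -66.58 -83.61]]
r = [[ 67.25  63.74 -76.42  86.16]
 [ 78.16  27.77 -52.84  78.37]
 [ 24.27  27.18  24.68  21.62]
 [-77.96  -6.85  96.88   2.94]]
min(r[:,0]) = -77.96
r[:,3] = [86.16, 78.37, 21.62, 2.94]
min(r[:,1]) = -6.85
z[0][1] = 47.68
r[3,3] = 2.94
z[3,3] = -83.61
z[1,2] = -76.06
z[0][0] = 37.38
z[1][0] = 90.66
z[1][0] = 90.66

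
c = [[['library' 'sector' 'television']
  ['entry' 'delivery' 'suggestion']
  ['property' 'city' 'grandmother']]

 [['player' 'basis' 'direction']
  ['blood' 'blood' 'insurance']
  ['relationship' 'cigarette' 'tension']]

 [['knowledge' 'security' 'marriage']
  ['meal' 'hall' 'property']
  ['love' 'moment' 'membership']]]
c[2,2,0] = 'love'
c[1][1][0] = 'blood'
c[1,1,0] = 'blood'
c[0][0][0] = 'library'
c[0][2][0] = 'property'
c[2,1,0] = 'meal'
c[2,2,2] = 'membership'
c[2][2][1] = 'moment'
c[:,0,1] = ['sector', 'basis', 'security']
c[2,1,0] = 'meal'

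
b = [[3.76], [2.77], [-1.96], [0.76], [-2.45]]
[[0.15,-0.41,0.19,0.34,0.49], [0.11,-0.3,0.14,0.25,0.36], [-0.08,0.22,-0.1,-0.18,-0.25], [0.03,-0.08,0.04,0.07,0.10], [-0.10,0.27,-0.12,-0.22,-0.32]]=b @[[0.04, -0.11, 0.05, 0.09, 0.13]]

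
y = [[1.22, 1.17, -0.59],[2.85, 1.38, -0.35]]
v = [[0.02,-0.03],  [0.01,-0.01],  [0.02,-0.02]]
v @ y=[[-0.06, -0.02, -0.0], [-0.02, -0.0, -0.00], [-0.03, -0.0, -0.00]]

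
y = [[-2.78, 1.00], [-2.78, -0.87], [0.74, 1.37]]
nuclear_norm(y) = 5.90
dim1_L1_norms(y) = [3.78, 3.65, 2.11]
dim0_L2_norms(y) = [4.0, 1.91]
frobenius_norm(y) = 4.43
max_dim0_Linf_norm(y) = 2.78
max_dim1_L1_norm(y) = 3.78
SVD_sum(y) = [[-2.72,-0.14], [-2.82,-0.15], [0.81,0.04]] + [[-0.06, 1.14],[0.04, -0.72],[-0.07, 1.33]]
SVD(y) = [[-0.68, 0.60], [-0.70, -0.38], [0.20, 0.7]] @ diag([4.004835960314724, 1.897231912806139]) @ [[1.0, 0.05], [-0.05, 1.00]]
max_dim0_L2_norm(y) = 4.0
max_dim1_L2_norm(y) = 2.95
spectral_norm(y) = 4.00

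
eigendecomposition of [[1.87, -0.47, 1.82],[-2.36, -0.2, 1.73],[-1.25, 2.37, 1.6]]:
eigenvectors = [[0.18-0.54j, 0.18+0.54j, -0.31+0.00j],[(0.4+0.21j), 0.40-0.21j, (-0.84+0j)],[(0.69+0j), 0.69-0.00j, (0.45+0j)]]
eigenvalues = [(2.63+1.71j), (2.63-1.71j), (-1.99+0j)]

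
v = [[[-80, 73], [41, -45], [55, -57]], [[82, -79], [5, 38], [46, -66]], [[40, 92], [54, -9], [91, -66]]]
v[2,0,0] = 40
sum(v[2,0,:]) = 132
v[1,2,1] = -66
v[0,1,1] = -45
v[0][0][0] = -80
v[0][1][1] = -45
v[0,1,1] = -45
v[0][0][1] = 73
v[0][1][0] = 41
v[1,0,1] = -79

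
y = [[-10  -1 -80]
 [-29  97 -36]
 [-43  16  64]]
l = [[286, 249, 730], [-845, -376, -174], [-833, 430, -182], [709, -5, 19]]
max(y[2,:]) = 64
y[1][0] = -29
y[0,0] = -10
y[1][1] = 97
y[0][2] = -80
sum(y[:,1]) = 112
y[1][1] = 97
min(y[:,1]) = -1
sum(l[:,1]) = 298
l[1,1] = -376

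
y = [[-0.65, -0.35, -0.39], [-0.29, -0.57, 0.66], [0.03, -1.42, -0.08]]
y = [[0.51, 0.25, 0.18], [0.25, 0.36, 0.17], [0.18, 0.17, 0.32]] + [[-1.16, -0.6, -0.57], [-0.54, -0.93, 0.49], [-0.15, -1.59, -0.4]]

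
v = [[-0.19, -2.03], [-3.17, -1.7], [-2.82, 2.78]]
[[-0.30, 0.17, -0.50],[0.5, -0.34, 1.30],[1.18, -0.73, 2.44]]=v@ [[-0.25, 0.16, -0.57], [0.17, -0.1, 0.3]]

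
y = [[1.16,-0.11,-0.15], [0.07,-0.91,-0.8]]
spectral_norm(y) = 1.32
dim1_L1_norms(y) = [1.42, 1.78]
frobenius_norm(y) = 1.69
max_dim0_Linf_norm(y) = 1.16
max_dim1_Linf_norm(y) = 1.16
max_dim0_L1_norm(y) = 1.23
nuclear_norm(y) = 2.37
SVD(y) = [[-0.65, -0.76], [-0.76, 0.65]] @ diag([1.3158464383295354, 1.0591261259809785]) @ [[-0.61, 0.58, 0.54], [-0.79, -0.48, -0.38]]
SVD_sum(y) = [[0.53, -0.50, -0.46], [0.61, -0.58, -0.54]] + [[0.63, 0.39, 0.31], [-0.54, -0.33, -0.26]]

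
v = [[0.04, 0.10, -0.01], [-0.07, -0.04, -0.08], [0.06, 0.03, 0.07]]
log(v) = [[(-2.15-0.13j),4.81-2.72j,(3.74-3.08j)], [(-1.05+0.06j),(-5.06+1.29j),(-2.95+1.46j)], [0.72+0.09j,(-1.79+1.75j),(-4.41+1.98j)]]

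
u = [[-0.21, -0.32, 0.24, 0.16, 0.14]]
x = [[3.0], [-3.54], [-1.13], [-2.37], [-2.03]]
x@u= [[-0.63, -0.96, 0.72, 0.48, 0.42], [0.74, 1.13, -0.85, -0.57, -0.5], [0.24, 0.36, -0.27, -0.18, -0.16], [0.50, 0.76, -0.57, -0.38, -0.33], [0.43, 0.65, -0.49, -0.32, -0.28]]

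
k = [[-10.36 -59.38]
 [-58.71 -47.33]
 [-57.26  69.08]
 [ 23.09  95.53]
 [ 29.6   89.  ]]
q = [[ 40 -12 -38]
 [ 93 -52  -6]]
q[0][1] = -12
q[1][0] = 93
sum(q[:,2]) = -44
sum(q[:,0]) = 133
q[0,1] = -12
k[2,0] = -57.26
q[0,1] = -12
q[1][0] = 93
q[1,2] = -6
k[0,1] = -59.38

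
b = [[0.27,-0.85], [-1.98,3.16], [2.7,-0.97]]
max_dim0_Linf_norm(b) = 3.16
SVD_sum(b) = [[0.56,  -0.57], [-2.55,  2.60], [1.81,  -1.84]] + [[-0.29, -0.28], [0.57, 0.56], [0.89, 0.87]]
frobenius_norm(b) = 4.79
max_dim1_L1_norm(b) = 5.14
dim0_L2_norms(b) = [3.36, 3.41]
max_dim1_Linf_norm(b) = 3.16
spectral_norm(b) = 4.54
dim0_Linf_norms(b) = [2.7, 3.16]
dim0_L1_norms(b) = [4.95, 4.98]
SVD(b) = [[-0.18,  0.26], [0.8,  -0.52], [-0.57,  -0.81]] @ diag([4.535778410078406, 1.5359082702644098]) @ [[-0.7, 0.71], [-0.71, -0.70]]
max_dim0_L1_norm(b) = 4.98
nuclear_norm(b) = 6.07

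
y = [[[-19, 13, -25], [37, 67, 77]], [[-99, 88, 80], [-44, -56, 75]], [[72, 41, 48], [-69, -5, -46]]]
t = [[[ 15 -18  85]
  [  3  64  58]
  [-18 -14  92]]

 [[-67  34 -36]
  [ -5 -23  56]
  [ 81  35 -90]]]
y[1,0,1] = 88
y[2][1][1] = -5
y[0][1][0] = 37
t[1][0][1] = 34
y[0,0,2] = -25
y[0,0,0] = -19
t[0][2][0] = -18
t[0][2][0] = -18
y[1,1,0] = -44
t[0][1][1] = 64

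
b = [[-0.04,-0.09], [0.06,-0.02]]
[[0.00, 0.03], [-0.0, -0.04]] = b @ [[-0.01, -0.72], [-0.0, -0.01]]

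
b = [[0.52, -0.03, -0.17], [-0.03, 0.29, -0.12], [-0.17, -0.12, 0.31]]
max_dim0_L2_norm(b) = 0.55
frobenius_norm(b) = 0.73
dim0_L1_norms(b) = [0.72, 0.44, 0.6]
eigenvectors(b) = [[0.36, 0.85, 0.38], [0.59, 0.11, -0.8], [0.72, -0.51, 0.47]]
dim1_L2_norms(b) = [0.55, 0.32, 0.37]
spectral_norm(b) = 0.62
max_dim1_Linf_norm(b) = 0.52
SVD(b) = [[-0.85, 0.38, 0.36], [-0.11, -0.80, 0.59], [0.51, 0.47, 0.72]] @ diag([0.6183621565980243, 0.3749317339343507, 0.126706109467625]) @ [[-0.85, -0.11, 0.51],[0.38, -0.80, 0.47],[0.36, 0.59, 0.72]]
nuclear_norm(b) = 1.12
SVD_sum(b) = [[0.45, 0.06, -0.27], [0.06, 0.01, -0.03], [-0.27, -0.03, 0.16]] + [[0.06, -0.11, 0.07], [-0.11, 0.24, -0.14], [0.07, -0.14, 0.08]] + [[0.02, 0.03, 0.03], [0.03, 0.04, 0.05], [0.03, 0.05, 0.07]]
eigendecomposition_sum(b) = [[0.02, 0.03, 0.03], [0.03, 0.04, 0.05], [0.03, 0.05, 0.07]] + [[0.45, 0.06, -0.27],  [0.06, 0.01, -0.03],  [-0.27, -0.03, 0.16]] + [[0.06, -0.11, 0.07], [-0.11, 0.24, -0.14], [0.07, -0.14, 0.08]]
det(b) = 0.03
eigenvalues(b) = [0.13, 0.62, 0.37]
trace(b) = 1.12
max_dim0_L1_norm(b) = 0.72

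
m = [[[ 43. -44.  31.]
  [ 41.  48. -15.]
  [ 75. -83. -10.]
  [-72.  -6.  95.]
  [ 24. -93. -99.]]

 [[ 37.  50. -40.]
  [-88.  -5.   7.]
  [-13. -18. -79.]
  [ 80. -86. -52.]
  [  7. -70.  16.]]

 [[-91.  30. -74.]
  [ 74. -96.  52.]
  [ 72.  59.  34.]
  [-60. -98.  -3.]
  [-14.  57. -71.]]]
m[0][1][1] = 48.0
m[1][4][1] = -70.0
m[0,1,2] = -15.0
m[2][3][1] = -98.0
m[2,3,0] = -60.0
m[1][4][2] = 16.0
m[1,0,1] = 50.0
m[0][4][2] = -99.0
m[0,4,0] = 24.0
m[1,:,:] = [[37.0, 50.0, -40.0], [-88.0, -5.0, 7.0], [-13.0, -18.0, -79.0], [80.0, -86.0, -52.0], [7.0, -70.0, 16.0]]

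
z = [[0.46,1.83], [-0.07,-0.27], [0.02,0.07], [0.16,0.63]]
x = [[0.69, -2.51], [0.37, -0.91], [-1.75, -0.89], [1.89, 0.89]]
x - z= [[0.23, -4.34], [0.44, -0.64], [-1.77, -0.96], [1.73, 0.26]]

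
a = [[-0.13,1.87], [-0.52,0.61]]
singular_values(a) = [1.99, 0.45]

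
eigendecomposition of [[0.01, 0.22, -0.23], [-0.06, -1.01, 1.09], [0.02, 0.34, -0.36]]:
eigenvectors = [[-0.2, 1.00, 0.48], [0.93, -0.03, 0.63], [-0.31, 0.02, 0.61]]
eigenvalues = [-1.36, -0.0, 0.01]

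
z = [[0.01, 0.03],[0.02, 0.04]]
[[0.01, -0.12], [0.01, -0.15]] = z@[[-0.85, 2.01], [0.77, -4.75]]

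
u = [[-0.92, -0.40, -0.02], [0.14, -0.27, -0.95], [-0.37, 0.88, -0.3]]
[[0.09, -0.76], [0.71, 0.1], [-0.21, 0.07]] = u @ [[0.09, 0.68], [-0.41, 0.33], [-0.62, -0.10]]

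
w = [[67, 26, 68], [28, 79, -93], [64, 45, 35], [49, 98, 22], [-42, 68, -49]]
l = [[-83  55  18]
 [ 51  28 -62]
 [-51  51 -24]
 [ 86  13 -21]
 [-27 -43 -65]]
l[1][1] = 28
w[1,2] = -93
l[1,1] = 28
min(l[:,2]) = -65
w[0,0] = 67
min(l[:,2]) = -65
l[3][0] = 86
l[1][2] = -62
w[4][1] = 68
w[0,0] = 67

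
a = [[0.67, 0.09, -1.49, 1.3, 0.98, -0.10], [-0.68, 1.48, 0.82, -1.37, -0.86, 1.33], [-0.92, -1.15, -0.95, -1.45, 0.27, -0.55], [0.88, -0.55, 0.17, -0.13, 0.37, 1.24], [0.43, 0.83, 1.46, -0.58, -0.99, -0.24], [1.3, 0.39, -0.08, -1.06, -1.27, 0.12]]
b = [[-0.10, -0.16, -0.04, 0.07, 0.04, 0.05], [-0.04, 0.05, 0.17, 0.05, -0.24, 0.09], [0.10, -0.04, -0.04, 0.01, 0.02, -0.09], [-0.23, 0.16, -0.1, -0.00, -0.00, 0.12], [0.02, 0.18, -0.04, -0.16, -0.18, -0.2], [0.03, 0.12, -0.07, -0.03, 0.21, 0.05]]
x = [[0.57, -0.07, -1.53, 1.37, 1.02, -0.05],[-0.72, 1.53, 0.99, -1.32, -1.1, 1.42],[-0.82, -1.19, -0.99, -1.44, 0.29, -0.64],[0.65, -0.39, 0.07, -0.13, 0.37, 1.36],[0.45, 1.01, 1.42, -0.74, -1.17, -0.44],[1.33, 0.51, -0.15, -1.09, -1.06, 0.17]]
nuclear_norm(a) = 11.82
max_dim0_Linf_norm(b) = 0.24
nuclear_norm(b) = 1.38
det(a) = -15.02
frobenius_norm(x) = 5.69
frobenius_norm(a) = 5.51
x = a + b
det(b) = -0.00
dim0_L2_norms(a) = [2.1, 2.16, 2.44, 2.67, 2.12, 1.92]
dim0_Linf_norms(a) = [1.3, 1.48, 1.49, 1.45, 1.27, 1.33]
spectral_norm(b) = 0.42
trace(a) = 0.20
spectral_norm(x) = 4.17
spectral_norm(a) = 3.88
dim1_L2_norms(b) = [0.21, 0.32, 0.15, 0.32, 0.36, 0.26]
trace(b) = -0.22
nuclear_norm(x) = 11.89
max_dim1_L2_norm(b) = 0.36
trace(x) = -0.02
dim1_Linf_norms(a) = [1.49, 1.48, 1.45, 1.24, 1.46, 1.3]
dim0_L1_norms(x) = [4.54, 4.7, 5.15, 6.09, 5.01, 4.08]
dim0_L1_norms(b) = [0.52, 0.71, 0.46, 0.32, 0.69, 0.6]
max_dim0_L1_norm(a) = 5.89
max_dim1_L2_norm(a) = 2.78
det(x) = -10.07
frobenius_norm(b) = 0.69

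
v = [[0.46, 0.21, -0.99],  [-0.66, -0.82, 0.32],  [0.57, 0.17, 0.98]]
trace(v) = 0.62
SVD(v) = [[-0.74, 0.02, 0.68], [0.50, -0.65, 0.57], [0.45, 0.76, 0.47]] @ diag([1.4794096680899, 1.2124279209335593, 0.31900716371714655]) @ [[-0.28, -0.33, 0.9],[0.72, 0.55, 0.43],[0.64, -0.77, -0.08]]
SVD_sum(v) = [[0.31, 0.36, -0.98], [-0.21, -0.25, 0.67], [-0.19, -0.22, 0.6]] + [[0.02,0.01,0.01], [-0.57,-0.43,-0.34], [0.66,0.51,0.39]] + [[0.14, -0.17, -0.02], [0.12, -0.14, -0.02], [0.1, -0.11, -0.01]]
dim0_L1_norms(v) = [1.69, 1.2, 2.29]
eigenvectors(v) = [[(0.2+0j), -0.76+0.00j, -0.76-0.00j],[(-0.98+0j), 0.37-0.05j, (0.37+0.05j)],[(0.03+0j), 0.23+0.47j, 0.23-0.47j]]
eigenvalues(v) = [(-0.69+0j), (0.66+0.63j), (0.66-0.63j)]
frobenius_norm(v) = 1.94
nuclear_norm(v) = 3.01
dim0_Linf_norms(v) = [0.66, 0.82, 0.99]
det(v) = -0.57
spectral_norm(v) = 1.48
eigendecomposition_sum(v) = [[(0.08-0j),  0.16-0.00j,  0.02-0.00j], [(-0.4+0j),  (-0.78+0j),  -0.09+0.00j], [0.01-0.00j,  (0.02-0j),  0.00-0.00j]] + [[(0.19+0.54j), (0.02+0.13j), -0.50+0.54j], [-0.13-0.25j, (-0.02-0.06j), (0.2-0.3j)], [(0.28-0.28j), (0.07-0.05j), 0.49+0.15j]] + [[(0.19-0.54j),(0.02-0.13j),(-0.5-0.54j)], [-0.13+0.25j,-0.02+0.06j,(0.2+0.3j)], [(0.28+0.28j),0.07+0.05j,(0.49-0.15j)]]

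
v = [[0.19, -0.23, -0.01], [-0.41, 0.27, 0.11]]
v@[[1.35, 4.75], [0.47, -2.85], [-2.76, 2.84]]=[[0.18, 1.53],  [-0.73, -2.40]]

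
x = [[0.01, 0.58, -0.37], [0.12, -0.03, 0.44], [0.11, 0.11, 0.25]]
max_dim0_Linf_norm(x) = 0.58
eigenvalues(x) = [0.44, -0.06, -0.15]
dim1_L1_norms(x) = [0.96, 0.59, 0.47]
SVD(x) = [[0.86, 0.47, -0.18], [-0.47, 0.64, -0.60], [-0.16, 0.61, 0.78]] @ diag([0.7595058632707524, 0.4381846718675785, 0.012043130724677012]) @ [[-0.09, 0.66, -0.75], [0.34, 0.73, 0.6], [0.94, -0.2, -0.29]]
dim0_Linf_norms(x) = [0.12, 0.58, 0.44]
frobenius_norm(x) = 0.88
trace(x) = 0.23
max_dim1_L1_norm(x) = 0.96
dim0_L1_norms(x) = [0.24, 0.72, 1.06]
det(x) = 0.00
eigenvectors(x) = [[-0.39, -0.93, 0.92], [-0.68, 0.27, -0.35], [-0.62, 0.24, -0.16]]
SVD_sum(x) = [[-0.06,0.43,-0.49], [0.03,-0.24,0.27], [0.01,-0.08,0.09]] + [[0.07, 0.15, 0.12], [0.10, 0.20, 0.17], [0.09, 0.19, 0.16]] + [[-0.0, 0.0, 0.0], [-0.01, 0.0, 0.00], [0.01, -0.0, -0.00]]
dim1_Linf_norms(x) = [0.58, 0.44, 0.25]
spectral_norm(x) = 0.76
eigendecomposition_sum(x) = [[0.06,0.10,0.12], [0.11,0.18,0.22], [0.10,0.17,0.20]] + [[-0.06, -0.33, 0.39], [0.02, 0.09, -0.11], [0.01, 0.08, -0.10]] + [[0.01, 0.8, -0.88],  [-0.0, -0.3, 0.34],  [-0.00, -0.14, 0.15]]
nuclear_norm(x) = 1.21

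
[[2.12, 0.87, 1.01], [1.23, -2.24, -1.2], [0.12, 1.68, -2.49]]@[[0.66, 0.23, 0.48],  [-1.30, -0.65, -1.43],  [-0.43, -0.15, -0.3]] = [[-0.17, -0.23, -0.53], [4.24, 1.92, 4.15], [-1.03, -0.69, -1.60]]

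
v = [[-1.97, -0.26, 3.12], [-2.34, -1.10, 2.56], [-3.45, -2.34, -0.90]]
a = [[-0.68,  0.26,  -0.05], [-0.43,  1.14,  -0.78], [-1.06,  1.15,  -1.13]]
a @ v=[[0.9, 0.01, -1.41], [0.87, 0.68, 2.28], [3.30, 1.65, 0.65]]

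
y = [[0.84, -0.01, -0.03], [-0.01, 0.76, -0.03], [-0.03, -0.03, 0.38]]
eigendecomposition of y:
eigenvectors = [[-0.07,-0.99,-0.09], [-0.08,0.10,-0.99], [-0.99,0.06,0.09]]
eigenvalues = [0.38, 0.84, 0.76]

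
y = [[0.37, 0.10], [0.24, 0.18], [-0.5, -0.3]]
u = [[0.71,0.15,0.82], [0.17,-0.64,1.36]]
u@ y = [[-0.11, -0.15], [-0.77, -0.51]]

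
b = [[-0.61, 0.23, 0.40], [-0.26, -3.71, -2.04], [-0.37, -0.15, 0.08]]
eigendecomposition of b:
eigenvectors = [[-0.35, -0.83, 0.08], [0.47, 0.35, -1.00], [-0.81, -0.44, -0.03]]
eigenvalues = [0.01, -0.49, -3.75]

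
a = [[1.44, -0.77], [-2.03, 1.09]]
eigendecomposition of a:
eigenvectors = [[0.58, 0.47], [-0.82, 0.88]]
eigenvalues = [2.53, 0.0]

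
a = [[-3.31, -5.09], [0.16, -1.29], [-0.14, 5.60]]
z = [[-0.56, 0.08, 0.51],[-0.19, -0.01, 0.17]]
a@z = [[2.82,-0.21,-2.55], [0.16,0.03,-0.14], [-0.99,-0.07,0.88]]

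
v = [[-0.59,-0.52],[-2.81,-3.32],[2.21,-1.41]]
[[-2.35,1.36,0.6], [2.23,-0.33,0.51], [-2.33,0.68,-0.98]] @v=[[-1.11, -4.14], [0.74, -0.78], [-2.7, 0.34]]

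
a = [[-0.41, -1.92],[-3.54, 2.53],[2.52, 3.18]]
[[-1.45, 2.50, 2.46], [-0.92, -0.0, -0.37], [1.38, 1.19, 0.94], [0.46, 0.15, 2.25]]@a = [[-2.06, 16.93], [-0.56, 0.59], [-2.41, 3.35], [4.95, 6.65]]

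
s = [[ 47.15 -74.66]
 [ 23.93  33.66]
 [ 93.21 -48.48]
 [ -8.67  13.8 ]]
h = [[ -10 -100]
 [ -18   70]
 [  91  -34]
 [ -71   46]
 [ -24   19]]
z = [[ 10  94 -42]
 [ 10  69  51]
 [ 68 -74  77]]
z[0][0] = 10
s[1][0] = 23.93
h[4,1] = 19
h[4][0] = -24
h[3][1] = 46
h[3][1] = 46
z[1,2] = 51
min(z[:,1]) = -74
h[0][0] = -10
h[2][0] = 91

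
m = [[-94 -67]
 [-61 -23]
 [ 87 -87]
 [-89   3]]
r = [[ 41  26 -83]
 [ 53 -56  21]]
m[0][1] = -67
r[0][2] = -83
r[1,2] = 21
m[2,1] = -87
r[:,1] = [26, -56]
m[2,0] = 87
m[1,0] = -61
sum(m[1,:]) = -84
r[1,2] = 21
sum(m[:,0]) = -157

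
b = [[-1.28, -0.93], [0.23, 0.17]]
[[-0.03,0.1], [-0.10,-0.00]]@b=[[0.06, 0.04], [0.13, 0.09]]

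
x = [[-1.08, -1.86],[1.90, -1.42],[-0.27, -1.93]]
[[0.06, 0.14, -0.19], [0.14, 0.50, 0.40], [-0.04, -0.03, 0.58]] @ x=[[0.25, 0.06], [0.69, -1.74], [-0.17, -1.00]]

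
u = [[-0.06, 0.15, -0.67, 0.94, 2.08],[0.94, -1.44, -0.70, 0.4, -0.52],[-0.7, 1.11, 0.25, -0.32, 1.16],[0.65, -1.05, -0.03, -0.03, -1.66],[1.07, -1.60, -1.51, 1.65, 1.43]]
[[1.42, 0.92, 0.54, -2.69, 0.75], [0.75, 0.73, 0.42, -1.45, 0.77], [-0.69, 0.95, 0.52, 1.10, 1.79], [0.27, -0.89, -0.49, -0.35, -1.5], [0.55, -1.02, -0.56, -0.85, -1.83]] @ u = [[-0.54, 1.11, -2.51, 2.85, 8.64], [0.23, -0.18, -2.03, 2.18, 5.18], [3.2, -4.91, -2.81, 2.49, -0.59], [-2.34, 3.55, 2.6, -2.41, -1.11], [-3.11, 4.75, 2.99, -2.71, -0.18]]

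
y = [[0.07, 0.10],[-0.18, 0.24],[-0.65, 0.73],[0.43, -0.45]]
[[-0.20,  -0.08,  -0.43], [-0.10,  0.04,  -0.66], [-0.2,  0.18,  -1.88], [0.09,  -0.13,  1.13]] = y @ [[-1.07, -0.68, -1.10],[-1.23, -0.36, -3.56]]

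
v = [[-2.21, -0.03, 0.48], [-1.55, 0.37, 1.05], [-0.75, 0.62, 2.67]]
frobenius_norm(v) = 4.10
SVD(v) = [[-0.5, 0.71, 0.49], [-0.51, 0.22, -0.83], [-0.7, -0.67, 0.25]] @ diag([3.6359585511769827, 1.8931077124090057, 0.17043650823845896]) @ [[0.67, -0.17, -0.73], [-0.75, -0.19, -0.64], [0.03, -0.97, 0.25]]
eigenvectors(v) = [[0.87, -0.09, 0.06],[0.5, -0.34, -0.96],[0.07, -0.93, 0.26]]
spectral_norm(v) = 3.64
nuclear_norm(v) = 5.70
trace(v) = 0.83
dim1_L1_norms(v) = [2.72, 2.97, 4.04]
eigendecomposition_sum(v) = [[-2.16, -0.08, 0.23], [-1.24, -0.05, 0.13], [-0.18, -0.01, 0.02]] + [[-0.06, 0.06, 0.25], [-0.22, 0.25, 0.97], [-0.60, 0.67, 2.64]] + [[0.01,-0.01,0.00], [-0.09,0.17,-0.05], [0.02,-0.05,0.01]]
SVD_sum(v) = [[-1.21, 0.3, 1.32], [-1.24, 0.31, 1.35], [-1.69, 0.43, 1.85]] + [[-1.0, -0.25, -0.86],[-0.31, -0.08, -0.27],[0.94, 0.24, 0.81]] + [[0.00, -0.08, 0.02], [-0.0, 0.14, -0.04], [0.0, -0.04, 0.01]]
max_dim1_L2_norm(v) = 2.84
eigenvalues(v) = [-2.19, 2.83, 0.19]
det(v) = -1.17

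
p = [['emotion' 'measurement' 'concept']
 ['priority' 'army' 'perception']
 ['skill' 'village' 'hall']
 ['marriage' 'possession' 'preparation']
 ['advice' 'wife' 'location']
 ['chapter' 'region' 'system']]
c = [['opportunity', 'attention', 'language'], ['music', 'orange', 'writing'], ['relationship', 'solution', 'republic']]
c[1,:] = ['music', 'orange', 'writing']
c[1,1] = 'orange'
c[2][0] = 'relationship'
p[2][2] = 'hall'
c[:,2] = ['language', 'writing', 'republic']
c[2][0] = 'relationship'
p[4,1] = 'wife'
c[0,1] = 'attention'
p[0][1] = 'measurement'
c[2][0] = 'relationship'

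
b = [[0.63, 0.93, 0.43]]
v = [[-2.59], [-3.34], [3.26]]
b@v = [[-3.34]]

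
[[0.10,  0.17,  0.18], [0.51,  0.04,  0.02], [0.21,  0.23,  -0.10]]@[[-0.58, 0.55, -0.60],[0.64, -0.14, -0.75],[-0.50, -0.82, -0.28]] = [[-0.04, -0.12, -0.24],  [-0.28, 0.26, -0.34],  [0.08, 0.17, -0.27]]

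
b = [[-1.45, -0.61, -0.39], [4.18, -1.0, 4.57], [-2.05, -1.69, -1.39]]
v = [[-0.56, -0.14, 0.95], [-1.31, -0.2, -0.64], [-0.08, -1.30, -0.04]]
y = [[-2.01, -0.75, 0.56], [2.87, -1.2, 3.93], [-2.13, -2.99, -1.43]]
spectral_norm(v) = 1.56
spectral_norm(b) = 6.78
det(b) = -7.49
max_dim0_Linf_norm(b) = 4.57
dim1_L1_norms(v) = [1.65, 2.15, 1.42]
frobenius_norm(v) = 2.26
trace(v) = -0.80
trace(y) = -4.64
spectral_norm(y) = 5.55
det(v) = 2.06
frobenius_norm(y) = 6.75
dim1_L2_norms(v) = [1.11, 1.47, 1.3]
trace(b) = -3.84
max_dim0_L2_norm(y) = 4.22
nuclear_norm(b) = 9.47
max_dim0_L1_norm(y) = 7.01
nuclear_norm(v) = 3.86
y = v + b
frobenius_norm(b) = 7.14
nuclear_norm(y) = 10.61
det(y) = -30.10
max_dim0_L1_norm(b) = 7.68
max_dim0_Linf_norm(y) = 3.93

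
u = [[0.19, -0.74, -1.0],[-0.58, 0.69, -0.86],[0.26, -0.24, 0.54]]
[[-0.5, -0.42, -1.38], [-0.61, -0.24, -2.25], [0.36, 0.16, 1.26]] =u@ [[-0.36, -1.19, 1.25], [-0.34, -0.57, -0.10], [0.68, 0.62, 1.69]]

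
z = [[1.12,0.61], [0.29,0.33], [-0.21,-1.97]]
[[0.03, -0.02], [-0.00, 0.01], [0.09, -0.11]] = z@[[0.05,-0.05],  [-0.05,0.06]]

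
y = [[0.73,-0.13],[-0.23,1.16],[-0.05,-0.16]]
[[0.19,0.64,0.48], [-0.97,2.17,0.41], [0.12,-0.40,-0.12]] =y @ [[0.12, 1.25, 0.74],[-0.81, 2.12, 0.5]]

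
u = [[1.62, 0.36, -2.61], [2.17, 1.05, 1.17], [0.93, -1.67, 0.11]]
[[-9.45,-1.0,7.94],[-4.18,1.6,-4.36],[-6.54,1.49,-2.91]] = u@ [[-3.72,  0.61,  -0.74], [1.95,  -0.51,  1.11], [1.58,  0.69,  -3.35]]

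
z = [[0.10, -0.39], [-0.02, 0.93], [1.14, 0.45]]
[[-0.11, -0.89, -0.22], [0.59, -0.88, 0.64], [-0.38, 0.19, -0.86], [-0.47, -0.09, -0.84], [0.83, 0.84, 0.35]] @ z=[[-0.24,-0.88], [0.81,-0.76], [-1.02,-0.06], [-1.00,-0.28], [0.47,0.62]]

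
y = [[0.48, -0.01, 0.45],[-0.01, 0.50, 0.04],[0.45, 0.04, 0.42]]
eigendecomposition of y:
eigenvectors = [[-0.68, -0.73, -0.09], [-0.07, -0.05, 1.00], [0.73, -0.68, 0.02]]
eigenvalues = [-0.0, 0.9, 0.5]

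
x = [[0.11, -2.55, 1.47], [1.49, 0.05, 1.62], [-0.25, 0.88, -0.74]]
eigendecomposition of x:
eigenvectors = [[(0.83+0j), 0.83-0.00j, (-0.7+0j)], [(-0.03-0.48j), (-0.03+0.48j), 0.34+0.00j], [(-0.28+0.07j), (-0.28-0.07j), (0.63+0j)]]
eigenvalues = [(-0.29+1.6j), (-0.29-1.6j), 0j]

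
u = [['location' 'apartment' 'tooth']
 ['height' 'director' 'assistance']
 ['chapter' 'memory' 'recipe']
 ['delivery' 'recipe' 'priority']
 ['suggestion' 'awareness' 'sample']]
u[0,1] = 'apartment'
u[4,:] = ['suggestion', 'awareness', 'sample']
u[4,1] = 'awareness'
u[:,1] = ['apartment', 'director', 'memory', 'recipe', 'awareness']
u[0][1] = 'apartment'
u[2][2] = 'recipe'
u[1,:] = ['height', 'director', 'assistance']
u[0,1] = 'apartment'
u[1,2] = 'assistance'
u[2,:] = ['chapter', 'memory', 'recipe']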